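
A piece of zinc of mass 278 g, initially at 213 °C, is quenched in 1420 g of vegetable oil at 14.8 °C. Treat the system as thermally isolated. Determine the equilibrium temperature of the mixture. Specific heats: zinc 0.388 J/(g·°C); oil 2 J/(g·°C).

T_f ≈ 22.1 °C

Heat gained plus heat lost sum to zero:
278×0.388×(T − 213) + 1420×2×(T − 14.8) = 0
107.86(T − 213) + 2840(T − 14.8) = 0
2947.9 T = 65007
T ≈ 22.05 °C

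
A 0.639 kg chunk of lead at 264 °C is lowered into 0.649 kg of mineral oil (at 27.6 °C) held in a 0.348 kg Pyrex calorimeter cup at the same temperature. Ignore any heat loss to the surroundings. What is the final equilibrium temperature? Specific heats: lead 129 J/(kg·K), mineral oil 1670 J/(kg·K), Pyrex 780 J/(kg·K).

Heat gained plus heat lost sum to zero:
0.639×129×(T − 264) + 0.649×1670×(T − 27.6) + 0.348×780×(T − 27.6) = 0
1437.7 T = 59167
T = 59167 / 1437.7 = 41.2 °C

T_f ≈ 41.2 °C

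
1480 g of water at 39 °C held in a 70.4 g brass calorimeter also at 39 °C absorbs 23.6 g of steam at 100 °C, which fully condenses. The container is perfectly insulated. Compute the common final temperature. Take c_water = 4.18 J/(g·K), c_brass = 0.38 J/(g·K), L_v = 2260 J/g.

Heat gained plus heat lost sum to zero:
latent heat released on condensation: 23.6×2260 = 53336; condensate cools 100→T: 23.6×4.18×(T − 100) = 98.65(T − 100); water warms: 1480×4.18×(T − 39) = 6186.4(T − 39); brass cup: 70.4×0.38×(T − 39) = 26.75(T − 39)
6311.8 T = 53336 + 9864.8 + 242313 = 305514
T ≈ 48.40 °C, under the boiling point, so the assumption holds.

T_f ≈ 48.4 °C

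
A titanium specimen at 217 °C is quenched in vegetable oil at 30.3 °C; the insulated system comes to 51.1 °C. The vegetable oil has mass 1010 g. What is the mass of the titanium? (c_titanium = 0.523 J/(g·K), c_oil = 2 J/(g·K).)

m ≈ 484 g

Taking heat into each body as positive, Σ m c ΔT = 0:
m·0.523·(51.1 − 217) + 1010·2·(51.1 − 30.3) = 0
-86.77 m = -42016
m = -42016/-86.77 ≈ 484.2 g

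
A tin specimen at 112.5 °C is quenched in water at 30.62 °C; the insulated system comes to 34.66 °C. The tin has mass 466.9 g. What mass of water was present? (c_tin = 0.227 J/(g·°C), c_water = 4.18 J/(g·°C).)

m ≈ 489 g

Heat gained plus heat lost sum to zero:
466.9×0.227×(34.66 − 112.5) + m×4.18×(34.66 − 30.62) = 0
16.89 m = 8250
m = 8250/16.89 ≈ 488.5 g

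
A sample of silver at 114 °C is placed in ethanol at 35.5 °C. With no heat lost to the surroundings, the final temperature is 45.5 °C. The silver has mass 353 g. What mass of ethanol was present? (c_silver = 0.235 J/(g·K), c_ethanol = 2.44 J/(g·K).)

m ≈ 233 g

Taking heat into each body as positive, Σ m c ΔT = 0:
353×0.235×(45.5 − 114) + m×2.44×(45.5 − 35.5) = 0
24.4 m = 5682.4
m = 5682.4/24.4 ≈ 232.9 g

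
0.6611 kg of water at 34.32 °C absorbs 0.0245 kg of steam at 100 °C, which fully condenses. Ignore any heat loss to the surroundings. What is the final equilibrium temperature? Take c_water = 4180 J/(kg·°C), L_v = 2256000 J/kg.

T_f ≈ 56.0 °C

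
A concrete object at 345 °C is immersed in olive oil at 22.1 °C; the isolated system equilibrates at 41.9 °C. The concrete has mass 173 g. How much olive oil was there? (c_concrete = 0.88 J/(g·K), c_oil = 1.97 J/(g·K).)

m ≈ 1180 g

Setting the total heat transfer to zero:
173×0.88×(41.9 − 345) + m×1.97×(41.9 − 22.1) = 0
39.01 m = 46144
m = 46144/39.01 ≈ 1183 g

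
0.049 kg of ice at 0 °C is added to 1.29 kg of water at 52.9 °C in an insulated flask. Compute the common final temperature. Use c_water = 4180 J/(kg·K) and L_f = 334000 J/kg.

T_f ≈ 48.0 °C

Heat gained plus heat lost sum to zero:
fusion: m_ice L_f = 0.049·334000 = 16366; warm the meltwater: 204.82 T; water cools: 1.29·4180·(T − 52.9) = 5392.2(T − 52.9)
5597 T = 285247 − 16366 = 268881
T ≈ 48.04 °C — above 0 °C, consistent with complete melting.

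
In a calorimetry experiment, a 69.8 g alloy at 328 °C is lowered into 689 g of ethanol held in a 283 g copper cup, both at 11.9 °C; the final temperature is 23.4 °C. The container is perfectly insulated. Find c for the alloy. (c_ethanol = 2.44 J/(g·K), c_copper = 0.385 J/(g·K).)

c ≈ 0.968 J/(g·K)

Net heat exchanged in the isolated system is zero:
69.8·c·(23.4 − 328) + 689·2.44·(23.4 − 11.9) + 283·0.385·(23.4 − 11.9) = 0
-21261 c = -20586
c = -20586/-21261 ≈ 0.9683 J/(g·K)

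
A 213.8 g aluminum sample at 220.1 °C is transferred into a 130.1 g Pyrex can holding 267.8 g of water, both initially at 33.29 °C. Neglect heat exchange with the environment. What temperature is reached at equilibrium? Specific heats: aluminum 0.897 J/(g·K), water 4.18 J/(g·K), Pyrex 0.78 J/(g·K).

T_f ≈ 58.7 °C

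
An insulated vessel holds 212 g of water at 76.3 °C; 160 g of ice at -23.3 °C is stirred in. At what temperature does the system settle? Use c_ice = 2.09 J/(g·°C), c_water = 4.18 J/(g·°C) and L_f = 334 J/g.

T_f ≈ 4.1 °C

Let T be the final temperature. ΣQ_i = 0:
ice -23.3→0 °C: 160×2.09×23.3 = 7791.5; melt ice: 160×334 = 53440; warm the meltwater: 668.8 T; water cools: 212×4.18×(T − 76.3) = 886.16(T − 76.3)
1555 T = 67614 − 61232 = 6382.5
T ≈ 4.10 °C. Since T > 0 °C, the all-ice-melts assumption holds.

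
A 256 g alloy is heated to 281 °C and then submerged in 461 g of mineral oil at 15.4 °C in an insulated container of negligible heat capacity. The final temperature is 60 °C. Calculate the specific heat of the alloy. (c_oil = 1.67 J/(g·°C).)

Heat lost by the alloy = heat gained by the oil:
256×c×(281 − 60) = 461×1.67×(60 − 15.4)
56576 c = 34336  ⇒  c ≈ 0.6069 J/(g·°C)

c ≈ 0.607 J/(g·°C)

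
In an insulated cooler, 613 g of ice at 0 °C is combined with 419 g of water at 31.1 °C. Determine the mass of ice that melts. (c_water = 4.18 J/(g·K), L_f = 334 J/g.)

m_melted ≈ 163 g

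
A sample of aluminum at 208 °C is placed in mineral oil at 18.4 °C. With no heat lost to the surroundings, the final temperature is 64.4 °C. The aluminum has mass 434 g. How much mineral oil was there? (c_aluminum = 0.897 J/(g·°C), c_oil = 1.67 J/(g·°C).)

Taking heat into each body as positive, Σ m c ΔT = 0:
434×0.897×(64.4 − 208) + m×1.67×(64.4 − 18.4) = 0
76.82 m = 55903
m = 55903/76.82 ≈ 727.7 g

m ≈ 728 g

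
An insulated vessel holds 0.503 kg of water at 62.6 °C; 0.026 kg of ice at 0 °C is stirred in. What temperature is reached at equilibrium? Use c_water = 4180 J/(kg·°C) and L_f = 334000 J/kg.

Conservation of energy gives ΣQ = 0:
melt ice: 0.026×334000 = 8684; warm the meltwater: 108.68 T; water cools: 0.503×4180×(T − 62.6) = 2102.5(T − 62.6)
2211.2 T = 131619 − 8684 = 122935
T ≈ 55.60 °C — above 0 °C, consistent with complete melting.

T_f ≈ 55.6 °C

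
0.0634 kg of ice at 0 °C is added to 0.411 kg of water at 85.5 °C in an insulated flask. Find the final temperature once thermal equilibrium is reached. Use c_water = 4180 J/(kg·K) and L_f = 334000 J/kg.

Taking heat into each body as positive, Σ m c ΔT = 0:
latent heat to melt: 0.0634·334000 = 21176
  warm the meltwater: 265.01 T
  water: 1718(T − 85.5)
1983 T = 146887 − 21176 = 125712
T ≈ 63.39 °C. Since T > 0 °C, the all-ice-melts assumption holds.

T_f ≈ 63.4 °C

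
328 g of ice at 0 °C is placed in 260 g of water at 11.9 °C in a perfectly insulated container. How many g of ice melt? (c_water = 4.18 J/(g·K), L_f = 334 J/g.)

m_melted ≈ 38.7 g

Heat available from the water dropping to 0 °C: 260·4.18·11.9 = 12933 J.
Melting all 328 g of ice would need 328·334 = 109552 J.
12933 J < 109552 J, so only part of the ice melts and the system sits at 0 °C.
m_melt = 12933 / L_f = 38.72 g.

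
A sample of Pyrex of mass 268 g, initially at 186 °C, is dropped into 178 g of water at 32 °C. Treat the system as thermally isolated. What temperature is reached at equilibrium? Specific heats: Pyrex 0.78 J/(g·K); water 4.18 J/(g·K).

T_f ≈ 65.8 °C

Set heat shed by the hot body equal to heat absorbed by the cold body:
268*0.78*(186 − T) = 178*4.18*(T − 32)
209.04(186 − T) = 744.04(T − 32)
953.08 T = 62691  ⇒  T ≈ 65.78 °C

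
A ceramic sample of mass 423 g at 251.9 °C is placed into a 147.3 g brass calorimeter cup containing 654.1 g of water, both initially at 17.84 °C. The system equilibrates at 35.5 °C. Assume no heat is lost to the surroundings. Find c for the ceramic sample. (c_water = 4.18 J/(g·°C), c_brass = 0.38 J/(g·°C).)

c ≈ 0.538 J/(g·°C)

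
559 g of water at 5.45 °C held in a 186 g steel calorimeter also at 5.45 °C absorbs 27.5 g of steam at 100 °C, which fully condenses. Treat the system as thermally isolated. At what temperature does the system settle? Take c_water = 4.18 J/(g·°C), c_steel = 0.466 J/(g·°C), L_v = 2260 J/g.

T_f ≈ 34.2 °C

Let T be the final temperature. ΣQ_i = 0:
condense steam: −27.5×2260 = −62150; condensed water 100 °C→T: 114.95(T − 100); original water: 2336.6(T − 5.45); cup: 86.68(T − 5.45)
2538.2 T = 62150 + 11495 + 13207 = 86852
T ≈ 34.22 °C (< 100 °C, so full condensation is consistent).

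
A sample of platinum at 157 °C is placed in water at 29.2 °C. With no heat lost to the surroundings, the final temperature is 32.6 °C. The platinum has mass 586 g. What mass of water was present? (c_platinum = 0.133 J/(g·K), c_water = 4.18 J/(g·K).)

Conservation of energy gives ΣQ = 0:
586·0.133·(32.6 − 157) + m·4.18·(32.6 − 29.2) = 0
14.21 m = 9695.5
m = 9695.5/14.21 ≈ 682.2 g

m ≈ 682 g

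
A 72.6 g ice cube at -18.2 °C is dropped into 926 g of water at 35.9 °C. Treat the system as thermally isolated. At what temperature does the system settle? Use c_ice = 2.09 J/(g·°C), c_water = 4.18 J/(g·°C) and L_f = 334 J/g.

Conservation of energy gives ΣQ = 0:
warm ice to 0 °C: 72.6·2.09·(0 − (-18.2)) = 2761.6
  fusion: m_ice L_f = 72.6·334 = 24248
  meltwater 0→T: 72.6·4.18·T = 303.47 T
  water: 3870.7(T − 35.9)
4174.1 T = 138957 − 27010 = 111947
T ≈ 26.82 °C (positive, so assuming full melt was valid).

T_f ≈ 26.8 °C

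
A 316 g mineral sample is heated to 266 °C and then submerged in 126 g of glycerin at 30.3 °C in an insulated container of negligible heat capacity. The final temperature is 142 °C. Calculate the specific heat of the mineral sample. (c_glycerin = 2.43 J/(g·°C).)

Net heat exchanged in the isolated system is zero:
316×c×(142 − 266) + 126×2.43×(142 − 30.3) = 0
-39184 c = -34200
c = -34200/-39184 ≈ 0.8728 J/(g·°C)

c ≈ 0.873 J/(g·°C)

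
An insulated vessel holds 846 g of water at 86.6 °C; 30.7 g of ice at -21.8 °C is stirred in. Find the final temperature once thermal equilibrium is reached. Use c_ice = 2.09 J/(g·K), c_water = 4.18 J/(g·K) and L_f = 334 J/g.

Energy conservation, ΣQ = 0:
warm ice to 0 °C: 30.7×2.09×(0 − (-21.8)) = 1398.8
  latent heat to melt: 30.7×334 = 10254
  meltwater 0→T: 30.7×4.18×T = 128.33 T
  water: 3536.3(T − 86.6)
3664.6 T = 306242 − 11653 = 294589
T ≈ 80.39 °C (positive, so assuming full melt was valid).

T_f ≈ 80.4 °C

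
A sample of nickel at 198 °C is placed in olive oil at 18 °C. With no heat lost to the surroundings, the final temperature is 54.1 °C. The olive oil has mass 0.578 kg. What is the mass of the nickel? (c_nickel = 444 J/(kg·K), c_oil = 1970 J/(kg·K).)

|Q_nickel| = |Q_oil|:
m·444·(198 − 54.1) = 0.578·1970·(54.1 − 18)
63892 m = 41106  ⇒  m ≈ 0.6434 kg

m ≈ 0.643 kg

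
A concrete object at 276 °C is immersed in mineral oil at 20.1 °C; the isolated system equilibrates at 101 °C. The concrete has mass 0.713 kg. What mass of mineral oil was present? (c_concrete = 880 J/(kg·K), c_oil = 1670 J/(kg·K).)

m ≈ 0.813 kg

Heat gained plus heat lost sum to zero:
0.713×880×(101 − 276) + m×1670×(101 − 20.1) = 0
135103 m = 109802
m = 109802/135103 ≈ 0.8127 kg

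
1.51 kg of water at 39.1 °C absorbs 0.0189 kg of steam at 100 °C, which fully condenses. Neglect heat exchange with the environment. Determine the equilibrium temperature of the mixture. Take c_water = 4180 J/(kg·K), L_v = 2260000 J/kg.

Energy balance with sensible and latent terms:
condense steam: −0.0189×2260000 = −42714; condensate cools 100→T: 0.0189×4180×(T − 100) = 79(T − 100); water warms: 1.51×4180×(T − 39.1) = 6311.8(T − 39.1)
6390.8 T = 42714 + 7900.2 + 246791 = 297406
T ≈ 46.54 °C (< 100 °C, so full condensation is consistent).

T_f ≈ 46.5 °C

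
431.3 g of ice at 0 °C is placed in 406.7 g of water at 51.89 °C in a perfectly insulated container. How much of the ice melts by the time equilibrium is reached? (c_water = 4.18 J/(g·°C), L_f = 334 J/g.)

Cooling the water to 0 °C releases 406.7×4.18×51.89 = 88213 J.
Fully melting the ice requires m_ice L_f = 431.3×334 = 144054 J.
That's not enough to melt it all — equilibrium is at 0 °C with ice remaining.
m_melted×334 = 88213  ⇒  m_melted ≈ 264.1 g.

m_melted ≈ 264 g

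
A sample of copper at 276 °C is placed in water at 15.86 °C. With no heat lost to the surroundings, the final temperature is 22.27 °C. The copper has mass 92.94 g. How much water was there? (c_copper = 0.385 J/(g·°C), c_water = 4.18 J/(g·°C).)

m ≈ 339 g

|Q_copper| = |Q_water|:
92.94×0.385×(276 − 22.27) = m×4.18×(22.27 − 15.86)
26.79 m = 9078.9  ⇒  m ≈ 338.8 g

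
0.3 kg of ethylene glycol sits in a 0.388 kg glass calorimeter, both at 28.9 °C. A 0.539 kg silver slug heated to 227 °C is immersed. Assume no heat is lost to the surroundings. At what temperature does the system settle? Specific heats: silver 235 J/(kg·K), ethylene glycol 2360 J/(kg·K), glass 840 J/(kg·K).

T_f ≈ 50.5 °C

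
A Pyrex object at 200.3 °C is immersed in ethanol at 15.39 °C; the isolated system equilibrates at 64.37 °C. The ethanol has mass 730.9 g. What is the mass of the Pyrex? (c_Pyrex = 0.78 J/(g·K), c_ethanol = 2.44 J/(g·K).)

Conservation of energy gives ΣQ = 0:
m·0.78·(64.37 − 200.3) + 730.9·2.44·(64.37 − 15.39) = 0
-106.03 m = -87351
m = -87351/-106.03 ≈ 823.9 g

m ≈ 824 g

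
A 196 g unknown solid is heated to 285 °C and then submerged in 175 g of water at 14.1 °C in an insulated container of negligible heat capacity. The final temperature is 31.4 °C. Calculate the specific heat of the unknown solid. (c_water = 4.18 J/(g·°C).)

Conservation of energy gives ΣQ = 0:
196×c×(31.4 − 285) + 175×4.18×(31.4 − 14.1) = 0
-49706 c = -12655
c = -12655/-49706 ≈ 0.2546 J/(g·°C)

c ≈ 0.255 J/(g·°C)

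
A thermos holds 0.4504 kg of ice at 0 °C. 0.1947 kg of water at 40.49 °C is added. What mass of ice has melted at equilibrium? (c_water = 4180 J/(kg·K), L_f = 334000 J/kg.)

m_melted ≈ 0.0987 kg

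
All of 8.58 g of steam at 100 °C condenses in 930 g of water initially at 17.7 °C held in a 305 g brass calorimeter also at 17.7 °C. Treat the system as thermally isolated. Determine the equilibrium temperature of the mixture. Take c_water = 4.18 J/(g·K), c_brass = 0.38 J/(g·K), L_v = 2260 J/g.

T_f ≈ 23.2 °C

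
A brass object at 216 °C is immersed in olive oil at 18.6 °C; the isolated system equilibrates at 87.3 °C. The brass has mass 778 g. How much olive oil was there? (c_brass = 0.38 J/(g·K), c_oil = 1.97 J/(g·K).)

m ≈ 281 g

|Q_brass| = |Q_oil|:
778·0.38·(216 − 87.3) = m·1.97·(87.3 − 18.6)
135.34 m = 38049  ⇒  m ≈ 281.1 g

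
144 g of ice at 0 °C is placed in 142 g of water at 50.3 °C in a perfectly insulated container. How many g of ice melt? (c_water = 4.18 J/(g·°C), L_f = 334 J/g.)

m_melted ≈ 89.4 g

Water can give up m c ΔT = 142×4.18×50.3 = 29856 J before reaching 0 °C.
To melt every bit of ice: 144×334 = 48096 J.
29856 J < 48096 J, so only part of the ice melts and the system sits at 0 °C.
m_melt = 29856 / L_f = 89.39 g.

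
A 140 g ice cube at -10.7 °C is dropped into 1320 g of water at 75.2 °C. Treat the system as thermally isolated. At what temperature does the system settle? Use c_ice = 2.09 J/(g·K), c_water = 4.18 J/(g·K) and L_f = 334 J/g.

Net heat exchanged in the isolated system is zero:
warm ice to 0 °C: 140·2.09·(0 − (-10.7)) = 3130.8; fusion: m_ice L_f = 140·334 = 46760; meltwater 0→T: 140·4.18·T = 585.2 T; water cools: 1320·4.18·(T − 75.2) = 5517.6(T − 75.2)
6102.8 T = 414924 − 49891 = 365033
T ≈ 59.81 °C. Since T > 0 °C, the all-ice-melts assumption holds.

T_f ≈ 59.8 °C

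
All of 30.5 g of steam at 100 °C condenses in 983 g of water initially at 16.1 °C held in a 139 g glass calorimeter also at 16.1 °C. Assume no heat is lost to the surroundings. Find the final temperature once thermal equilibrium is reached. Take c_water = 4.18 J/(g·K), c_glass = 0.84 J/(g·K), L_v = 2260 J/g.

Setting the total heat transfer to zero:
condense steam: −30.5·2260 = −68930; condensed water 100 °C→T: 127.49(T − 100); original water: 4108.9(T − 16.1); cup: 116.76(T − 16.1)
4353.2 T = 68930 + 12749 + 68034 = 149713
T ≈ 34.39 °C (< 100 °C, so full condensation is consistent).

T_f ≈ 34.4 °C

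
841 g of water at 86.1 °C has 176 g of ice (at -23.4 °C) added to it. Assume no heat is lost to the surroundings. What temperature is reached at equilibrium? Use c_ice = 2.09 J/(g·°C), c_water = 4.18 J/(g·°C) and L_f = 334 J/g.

T_f ≈ 55.3 °C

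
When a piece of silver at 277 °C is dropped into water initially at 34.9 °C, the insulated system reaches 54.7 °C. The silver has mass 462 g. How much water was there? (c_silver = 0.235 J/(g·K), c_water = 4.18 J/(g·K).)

m ≈ 292 g

Heat gained plus heat lost sum to zero:
462×0.235×(54.7 − 277) + m×4.18×(54.7 − 34.9) = 0
82.76 m = 24135
m = 24135/82.76 ≈ 291.6 g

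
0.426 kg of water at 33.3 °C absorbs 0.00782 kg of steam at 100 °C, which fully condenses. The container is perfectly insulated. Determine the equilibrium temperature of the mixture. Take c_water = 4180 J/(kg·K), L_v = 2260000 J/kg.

T_f ≈ 44.2 °C

Conservation of energy gives ΣQ = 0:
latent heat released on condensation: 0.00782×2260000 = 17673; condensed water 100 °C→T: 32.69(T − 100); original water: 1780.7(T − 33.3)
1813.4 T = 17673 + 3268.8 + 59297 = 80239
T ≈ 44.25 °C, under the boiling point, so the assumption holds.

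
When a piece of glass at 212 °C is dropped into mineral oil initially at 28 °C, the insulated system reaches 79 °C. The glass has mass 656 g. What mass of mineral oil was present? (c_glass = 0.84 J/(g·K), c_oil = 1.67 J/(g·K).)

|Q_glass| = |Q_oil|:
656·0.84·(212 − 79) = m·1.67·(79 − 28)
85.17 m = 73288  ⇒  m ≈ 860.5 g

m ≈ 860 g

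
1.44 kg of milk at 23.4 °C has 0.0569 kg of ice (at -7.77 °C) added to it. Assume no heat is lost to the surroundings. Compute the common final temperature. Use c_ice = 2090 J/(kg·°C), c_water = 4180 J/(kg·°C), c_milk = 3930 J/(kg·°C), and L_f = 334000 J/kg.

Taking heat into each body as positive, Σ m c ΔT = 0:
warm ice to 0 °C: 0.0569×2090×(0 − (-7.77)) = 924.02
  melt ice: 0.0569×334000 = 19005
  meltwater 0→T: 0.0569×4180×T = 237.84 T
  milk: 5659.2(T − 23.4)
5897 T = 132425 − 19929 = 112497
T ≈ 19.08 °C (positive, so assuming full melt was valid).

T_f ≈ 19.1 °C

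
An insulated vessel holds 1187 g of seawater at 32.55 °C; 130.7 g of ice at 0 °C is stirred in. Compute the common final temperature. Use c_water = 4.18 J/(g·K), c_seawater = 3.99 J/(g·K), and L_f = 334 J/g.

T_f ≈ 20.9 °C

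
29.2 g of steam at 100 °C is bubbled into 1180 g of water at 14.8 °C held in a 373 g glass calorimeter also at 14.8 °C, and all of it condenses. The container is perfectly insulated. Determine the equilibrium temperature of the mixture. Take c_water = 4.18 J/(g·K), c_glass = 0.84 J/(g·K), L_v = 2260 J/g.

T_f ≈ 29.0 °C

Energy balance with sensible and latent terms:
latent heat released on condensation: 29.2·2260 = 65992; condensate cools 100→T: 29.2·4.18·(T − 100) = 122.06(T − 100); original water: 4932.4(T − 14.8); cup: 313.32(T − 14.8)
5367.8 T = 65992 + 12206 + 77637 = 155834
T ≈ 29.03 °C, under the boiling point, so the assumption holds.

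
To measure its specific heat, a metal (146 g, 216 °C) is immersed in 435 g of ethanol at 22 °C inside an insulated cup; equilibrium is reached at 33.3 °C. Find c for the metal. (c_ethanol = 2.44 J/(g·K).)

c ≈ 0.45 J/(g·K)

Energy conservation, ΣQ = 0:
146×c×(33.3 − 216) + 435×2.44×(33.3 − 22) = 0
-26674 c = -11994
c = -11994/-26674 ≈ 0.4496 J/(g·K)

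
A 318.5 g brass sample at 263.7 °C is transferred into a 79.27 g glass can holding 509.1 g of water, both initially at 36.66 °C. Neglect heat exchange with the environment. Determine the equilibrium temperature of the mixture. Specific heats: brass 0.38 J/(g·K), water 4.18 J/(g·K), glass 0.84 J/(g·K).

T_f ≈ 48.5 °C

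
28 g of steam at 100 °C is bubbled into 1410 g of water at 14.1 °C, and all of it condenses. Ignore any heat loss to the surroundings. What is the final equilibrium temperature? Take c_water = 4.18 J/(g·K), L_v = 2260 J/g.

T_f ≈ 26.3 °C

Heat gained plus heat lost sum to zero:
condense steam: −28×2260 = −63280; condensed water 100 °C→T: 117.04(T − 100); original water: 5893.8(T − 14.1)
6010.8 T = 63280 + 11704 + 83103 = 158087
T ≈ 26.30 °C — below 100 °C, confirming all the steam condensed.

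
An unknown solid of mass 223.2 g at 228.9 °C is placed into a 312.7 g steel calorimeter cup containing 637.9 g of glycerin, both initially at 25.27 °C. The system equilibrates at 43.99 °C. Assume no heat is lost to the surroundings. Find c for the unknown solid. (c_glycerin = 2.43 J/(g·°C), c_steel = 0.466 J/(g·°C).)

c ≈ 0.769 J/(g·°C)

Taking heat into each body as positive, Σ m c ΔT = 0:
223.2·c·(43.99 − 228.9) + 637.9·2.43·(43.99 − 25.27) + 312.7·0.466·(43.99 − 25.27) = 0
-41272 c = -31746
c = -31746/-41272 ≈ 0.7692 J/(g·°C)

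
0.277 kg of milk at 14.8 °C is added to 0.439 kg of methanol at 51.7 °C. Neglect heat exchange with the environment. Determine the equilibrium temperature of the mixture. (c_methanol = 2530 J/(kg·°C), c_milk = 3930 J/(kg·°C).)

Let T be the final temperature. ΣQ_i = 0:
0.439×2530×(T − 51.7) + 0.277×3930×(T − 14.8) = 0
1110.7(T − 51.7) + 1088.6(T − 14.8) = 0
2199.3 T = 73533
T = 73533/2199.3 ≈ 33.44 °C

T_f ≈ 33.4 °C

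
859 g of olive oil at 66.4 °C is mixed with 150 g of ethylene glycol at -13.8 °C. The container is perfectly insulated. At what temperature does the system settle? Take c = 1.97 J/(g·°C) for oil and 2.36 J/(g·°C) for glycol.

T_f ≈ 52.5 °C

Let T be the final temperature. ΣQ_i = 0:
859·1.97·(T − 66.4) + 150·2.36·(T − (-13.8)) = 0
(1692.2 + 354) T = 1692.2·66.4 + 354·(-13.8)
T = 107479/2046.2 ≈ 52.53 °C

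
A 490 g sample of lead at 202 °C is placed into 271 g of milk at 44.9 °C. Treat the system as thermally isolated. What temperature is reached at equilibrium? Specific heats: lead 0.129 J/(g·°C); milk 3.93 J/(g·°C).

T_f ≈ 53.7 °C

Set heat shed by the hot body equal to heat absorbed by the cold body:
490·0.129·(202 − T) = 271·3.93·(T − 44.9)
63.21(202 − T) = 1065(T − 44.9)
1128.2 T = 60588  ⇒  T ≈ 53.70 °C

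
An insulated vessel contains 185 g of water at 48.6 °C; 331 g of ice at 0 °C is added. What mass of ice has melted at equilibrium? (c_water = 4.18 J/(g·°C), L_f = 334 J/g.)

Water can give up m c ΔT = 185×4.18×48.6 = 37582 J before reaching 0 °C.
Fully melting the ice requires m_ice L_f = 331×334 = 110554 J.
That's not enough to melt it all — equilibrium is at 0 °C with ice remaining.
Mass melted = 37582/334 ≈ 112.5 g.

m_melted ≈ 113 g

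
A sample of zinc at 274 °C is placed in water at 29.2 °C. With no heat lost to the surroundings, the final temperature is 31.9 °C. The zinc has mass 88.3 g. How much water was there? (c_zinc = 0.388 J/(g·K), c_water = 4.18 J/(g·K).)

|Q_zinc| = |Q_water|:
88.3×0.388×(274 − 31.9) = m×4.18×(31.9 − 29.2)
11.29 m = 8294.4  ⇒  m ≈ 734.9 g

m ≈ 735 g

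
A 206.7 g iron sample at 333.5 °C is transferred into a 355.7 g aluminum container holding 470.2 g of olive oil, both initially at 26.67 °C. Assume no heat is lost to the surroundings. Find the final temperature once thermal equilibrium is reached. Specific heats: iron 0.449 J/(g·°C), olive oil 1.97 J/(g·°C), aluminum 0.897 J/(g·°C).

T_f ≈ 48.0 °C

Setting the total heat transfer to zero:
206.7·0.449·(T − 333.5) + 470.2·1.97·(T − 26.67) + 355.7·0.897·(T − 26.67) = 0
92.81(T − 333.5) + 926.29(T − 26.67) + 319.06(T − 26.67) = 0
1338.2 T = 64165
T = 64165 / 1338.2 = 48 °C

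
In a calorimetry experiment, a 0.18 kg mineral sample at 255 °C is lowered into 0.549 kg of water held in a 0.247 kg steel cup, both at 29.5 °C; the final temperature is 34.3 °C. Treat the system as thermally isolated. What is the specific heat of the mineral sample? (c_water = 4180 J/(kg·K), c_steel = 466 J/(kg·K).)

c ≈ 291 J/(kg·K)

Net heat exchanged in the isolated system is zero:
0.18·c·(34.3 − 255) + 0.549·4180·(34.3 − 29.5) + 0.247·466·(34.3 − 29.5) = 0
-39.73 c = -11568
c = -11568/-39.73 ≈ 291.2 J/(kg·K)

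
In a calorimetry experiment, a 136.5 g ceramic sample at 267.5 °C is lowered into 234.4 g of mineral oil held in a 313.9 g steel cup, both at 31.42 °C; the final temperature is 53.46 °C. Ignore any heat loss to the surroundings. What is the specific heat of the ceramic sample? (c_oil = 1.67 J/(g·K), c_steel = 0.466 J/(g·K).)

c ≈ 0.406 J/(g·K)

Setting the total heat transfer to zero:
136.5×c×(53.46 − 267.5) + 234.4×1.67×(53.46 − 31.42) + 313.9×0.466×(53.46 − 31.42) = 0
-29216 c = -11851
c = -11851/-29216 ≈ 0.4056 J/(g·K)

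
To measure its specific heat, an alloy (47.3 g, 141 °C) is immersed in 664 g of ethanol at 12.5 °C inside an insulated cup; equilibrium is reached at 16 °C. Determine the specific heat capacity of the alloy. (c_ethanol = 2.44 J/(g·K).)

c ≈ 0.959 J/(g·K)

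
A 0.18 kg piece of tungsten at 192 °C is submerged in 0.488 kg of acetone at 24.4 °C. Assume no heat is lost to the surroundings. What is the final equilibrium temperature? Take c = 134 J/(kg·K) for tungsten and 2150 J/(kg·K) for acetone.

T_f ≈ 28.2 °C

Heat gained plus heat lost sum to zero:
0.18*134*(T − 192) + 0.488*2150*(T − 24.4) = 0
24.12(T − 192) + 1049.2(T − 24.4) = 0
1073.3 T = 30232
T = 30232 / 1073.3 = 28.2 °C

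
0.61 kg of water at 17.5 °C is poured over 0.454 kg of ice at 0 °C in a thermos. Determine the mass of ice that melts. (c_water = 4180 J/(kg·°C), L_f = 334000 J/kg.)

Water can give up m c ΔT = 0.61×4180×17.5 = 44621 J before reaching 0 °C.
Melting all 0.454 kg of ice would need 0.454×334000 = 151636 J.
That's not enough to melt it all — equilibrium is at 0 °C with ice remaining.
Mass melted = 44621/334000 ≈ 0.1336 kg.

m_melted ≈ 0.134 kg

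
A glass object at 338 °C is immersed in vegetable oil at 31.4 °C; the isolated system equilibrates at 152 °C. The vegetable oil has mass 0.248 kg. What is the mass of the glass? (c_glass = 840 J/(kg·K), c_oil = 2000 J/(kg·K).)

m ≈ 0.383 kg

Heat lost by the glass = heat gained by the oil:
m×840×(338 − 152) = 0.248×2000×(152 − 31.4)
156240 m = 59818  ⇒  m ≈ 0.3829 kg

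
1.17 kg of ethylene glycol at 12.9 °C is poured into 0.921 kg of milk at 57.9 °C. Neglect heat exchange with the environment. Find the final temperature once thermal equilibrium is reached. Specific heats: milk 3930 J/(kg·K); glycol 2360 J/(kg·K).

T_f ≈ 38.4 °C

Heat lost by the milk equals heat gained by the glycol:
0.921·3930·(57.9 − T) = 1.17·2360·(T − 12.9)
3619.5(57.9 − T) = 2761.2(T − 12.9)
6380.7 T = 245190  ⇒  T ≈ 38.43 °C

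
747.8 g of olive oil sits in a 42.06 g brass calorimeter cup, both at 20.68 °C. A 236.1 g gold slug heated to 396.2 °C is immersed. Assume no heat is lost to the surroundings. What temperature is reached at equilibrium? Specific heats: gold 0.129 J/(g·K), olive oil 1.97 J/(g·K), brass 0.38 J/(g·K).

T_f ≈ 28.2 °C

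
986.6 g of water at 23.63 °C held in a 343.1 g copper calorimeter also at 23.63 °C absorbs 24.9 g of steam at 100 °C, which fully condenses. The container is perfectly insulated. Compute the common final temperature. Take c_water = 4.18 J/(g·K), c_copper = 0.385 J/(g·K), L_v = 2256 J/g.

Energy conservation, ΣQ = 0:
condense steam: −24.9·2256 = −56174; condensed water 100 °C→T: 104.08(T − 100); water warms: 986.6·4.18·(T − 23.63) = 4124(T − 23.63); copper cup: 343.1·0.385·(T − 23.63) = 132.09(T − 23.63)
4360.2 T = 56174 + 10408 + 100571 = 167154
T ≈ 38.34 °C, under the boiling point, so the assumption holds.

T_f ≈ 38.3 °C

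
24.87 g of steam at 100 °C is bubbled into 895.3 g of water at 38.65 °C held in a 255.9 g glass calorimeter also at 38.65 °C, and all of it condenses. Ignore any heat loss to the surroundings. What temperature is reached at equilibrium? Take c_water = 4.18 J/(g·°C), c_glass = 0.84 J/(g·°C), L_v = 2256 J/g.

T_f ≈ 54.0 °C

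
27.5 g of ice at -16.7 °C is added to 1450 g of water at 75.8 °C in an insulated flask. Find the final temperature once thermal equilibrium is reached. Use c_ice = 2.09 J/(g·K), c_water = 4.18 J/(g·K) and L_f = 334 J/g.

Taking heat into each body as positive, Σ m c ΔT = 0:
ice -16.7→0 °C: 27.5·2.09·16.7 = 959.83
  latent heat to melt: 27.5·334 = 9185
  warm the meltwater: 114.95 T
  water cools: 1450·4.18·(T − 75.8) = 6061(T − 75.8)
6175.9 T = 459424 − 10145 = 449279
T ≈ 72.75 °C — above 0 °C, consistent with complete melting.

T_f ≈ 72.7 °C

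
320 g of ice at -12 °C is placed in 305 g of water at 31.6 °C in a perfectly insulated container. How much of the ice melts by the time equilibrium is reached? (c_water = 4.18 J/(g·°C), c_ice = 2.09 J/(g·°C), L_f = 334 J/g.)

m_melted ≈ 96.6 g

Cooling the water to 0 °C releases 305·4.18·31.6 = 40287 J.
Warming the ice to 0 °C takes 320·2.09·12 = 8025.6 J, leaving 32261 J for melting.
Fully melting the ice requires m_ice L_f = 320·334 = 106880 J.
32261 J < 106880 J, so only part of the ice melts and the system sits at 0 °C.
Mass melted = 32261/334 ≈ 96.59 g.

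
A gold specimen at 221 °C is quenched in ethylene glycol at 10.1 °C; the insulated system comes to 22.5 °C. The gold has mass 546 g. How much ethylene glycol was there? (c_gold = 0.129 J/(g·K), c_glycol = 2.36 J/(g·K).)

m ≈ 478 g

Setting the total heat transfer to zero:
546·0.129·(22.5 − 221) + m·2.36·(22.5 − 10.1) = 0
29.26 m = 13981
m = 13981/29.26 ≈ 477.8 g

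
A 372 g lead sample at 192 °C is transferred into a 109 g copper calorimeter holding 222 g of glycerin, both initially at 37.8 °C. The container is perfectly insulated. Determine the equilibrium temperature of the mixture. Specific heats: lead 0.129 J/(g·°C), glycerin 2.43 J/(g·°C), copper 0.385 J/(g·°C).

T_f ≈ 49.6 °C

With ΣQ=0 the equilibrium temperature is the m·c-weighted mean:
T_f = (47.99·192 + 539.46·37.8 + 41.97·37.8) / (47.99 + 539.46 + 41.97)
    = 31192 / 629.41 ≈ 49.56 °C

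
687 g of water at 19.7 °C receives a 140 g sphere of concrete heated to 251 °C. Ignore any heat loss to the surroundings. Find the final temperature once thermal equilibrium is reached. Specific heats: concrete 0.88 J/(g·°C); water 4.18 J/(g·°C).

Heat gained plus heat lost sum to zero:
140×0.88×(T − 251) + 687×4.18×(T − 19.7) = 0
123.2(T − 251) + 2871.7(T − 19.7) = 0
2994.9 T = 87495
T = 87495/2994.9 ≈ 29.22 °C

T_f ≈ 29.2 °C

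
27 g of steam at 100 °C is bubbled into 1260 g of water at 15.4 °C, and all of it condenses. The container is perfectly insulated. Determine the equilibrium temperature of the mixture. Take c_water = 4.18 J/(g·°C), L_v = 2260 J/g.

T_f ≈ 28.5 °C

Energy conservation, ΣQ = 0:
condense steam: −27×2260 = −61020; condensed water 100 °C→T: 112.86(T − 100); original water: 5266.8(T − 15.4)
5379.7 T = 61020 + 11286 + 81109 = 153415
T ≈ 28.52 °C (< 100 °C, so full condensation is consistent).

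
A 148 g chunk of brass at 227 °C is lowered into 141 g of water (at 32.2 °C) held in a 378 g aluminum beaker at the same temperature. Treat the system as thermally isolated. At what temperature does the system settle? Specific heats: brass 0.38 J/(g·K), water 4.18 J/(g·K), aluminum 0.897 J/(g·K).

Let T be the final temperature. ΣQ_i = 0:
148*0.38*(T − 227) + 141*4.18*(T − 32.2) + 378*0.897*(T − 32.2) = 0
56.24(T − 227) + 589.38(T − 32.2) + 339.07(T − 32.2) = 0
984.69 T = 42662
T = 42662/984.69 ≈ 43.33 °C

T_f ≈ 43.3 °C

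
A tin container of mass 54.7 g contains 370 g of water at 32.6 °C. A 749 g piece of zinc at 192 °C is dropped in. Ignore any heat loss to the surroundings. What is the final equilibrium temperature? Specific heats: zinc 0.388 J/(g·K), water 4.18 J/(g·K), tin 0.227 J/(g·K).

T_f ≈ 57.6 °C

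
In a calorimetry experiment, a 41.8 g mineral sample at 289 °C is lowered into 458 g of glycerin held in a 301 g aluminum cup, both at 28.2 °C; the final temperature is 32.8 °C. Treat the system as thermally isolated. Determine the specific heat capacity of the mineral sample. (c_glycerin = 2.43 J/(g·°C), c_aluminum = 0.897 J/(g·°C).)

Taking heat into each body as positive, Σ m c ΔT = 0:
41.8×c×(32.8 − 289) + 458×2.43×(32.8 − 28.2) + 301×0.897×(32.8 − 28.2) = 0
-10709 c = -6361.5
c = -6361.5/-10709 ≈ 0.594 J/(g·°C)

c ≈ 0.594 J/(g·°C)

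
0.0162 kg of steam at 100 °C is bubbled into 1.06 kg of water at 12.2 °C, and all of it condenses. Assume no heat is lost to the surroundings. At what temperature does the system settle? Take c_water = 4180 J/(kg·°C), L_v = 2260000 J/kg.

T_f ≈ 21.7 °C

Energy balance with sensible and latent terms:
condense steam: −0.0162×2260000 = −36612; condensate cools 100→T: 0.0162×4180×(T − 100) = 67.72(T − 100); water warms: 1.06×4180×(T − 12.2) = 4430.8(T − 12.2)
4498.5 T = 36612 + 6771.6 + 54056 = 97439
T ≈ 21.66 °C, under the boiling point, so the assumption holds.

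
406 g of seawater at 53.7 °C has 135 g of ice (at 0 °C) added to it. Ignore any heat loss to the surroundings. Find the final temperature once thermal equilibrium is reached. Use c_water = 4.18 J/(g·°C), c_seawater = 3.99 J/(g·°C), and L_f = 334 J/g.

Conservation of energy gives ΣQ = 0:
latent heat to melt: 135×334 = 45090; meltwater 0→T: 135×4.18×T = 564.3 T; seawater: 1619.9(T − 53.7)
2184.2 T = 86991 − 45090 = 41901
T ≈ 19.18 °C (positive, so assuming full melt was valid).

T_f ≈ 19.2 °C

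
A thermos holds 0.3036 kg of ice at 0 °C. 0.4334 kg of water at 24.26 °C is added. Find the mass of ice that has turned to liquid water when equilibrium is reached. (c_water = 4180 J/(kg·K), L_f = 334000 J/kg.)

Water can give up m c ΔT = 0.4334×4180×24.26 = 43950 J before reaching 0 °C.
Fully melting the ice requires m_ice L_f = 0.3036×334000 = 101402 J.
That's not enough to melt it all — equilibrium is at 0 °C with ice remaining.
Mass melted = 43950/334000 ≈ 0.1316 kg.

m_melted ≈ 0.132 kg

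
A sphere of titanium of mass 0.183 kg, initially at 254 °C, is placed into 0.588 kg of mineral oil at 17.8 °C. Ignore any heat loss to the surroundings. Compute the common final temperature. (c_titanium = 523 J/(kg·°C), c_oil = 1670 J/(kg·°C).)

T_f ≈ 38.8 °C

Let T be the final temperature. ΣQ_i = 0:
0.183*523*(T − 254) + 0.588*1670*(T − 17.8) = 0
95.71(T − 254) + 981.96(T − 17.8) = 0
1077.7 T = 41789
T = 41789/1077.7 ≈ 38.78 °C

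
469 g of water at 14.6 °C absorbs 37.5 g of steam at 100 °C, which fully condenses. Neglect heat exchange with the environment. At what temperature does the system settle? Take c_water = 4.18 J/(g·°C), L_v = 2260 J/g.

T_f ≈ 61.0 °C

Energy balance with sensible and latent terms:
condense steam: −37.5×2260 = −84750
  condensate cools 100→T: 37.5×4.18×(T − 100) = 156.75(T − 100)
  original water: 1960.4(T − 14.6)
2117.2 T = 84750 + 15675 + 28622 = 129047
T ≈ 60.95 °C — below 100 °C, confirming all the steam condensed.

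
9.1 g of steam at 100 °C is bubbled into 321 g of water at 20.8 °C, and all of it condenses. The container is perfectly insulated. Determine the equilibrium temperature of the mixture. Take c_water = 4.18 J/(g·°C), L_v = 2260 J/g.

Energy conservation, ΣQ = 0:
condense steam: −9.1·2260 = −20566; condensate cools 100→T: 9.1·4.18·(T − 100) = 38.04(T − 100); water warms: 321·4.18·(T − 20.8) = 1341.8(T − 20.8)
1379.8 T = 20566 + 3803.8 + 27909 = 52279
T ≈ 37.89 °C — below 100 °C, confirming all the steam condensed.

T_f ≈ 37.9 °C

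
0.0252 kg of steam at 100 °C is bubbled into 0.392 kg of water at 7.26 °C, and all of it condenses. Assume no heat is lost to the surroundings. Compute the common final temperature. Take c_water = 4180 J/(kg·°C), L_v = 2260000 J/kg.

T_f ≈ 45.5 °C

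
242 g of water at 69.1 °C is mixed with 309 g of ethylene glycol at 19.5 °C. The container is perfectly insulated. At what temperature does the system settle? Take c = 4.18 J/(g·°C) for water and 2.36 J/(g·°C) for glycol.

Set heat shed by the hot body equal to heat absorbed by the cold body:
242×4.18×(69.1 − T) = 309×2.36×(T − 19.5)
1011.6(69.1 − T) = 729.24(T − 19.5)
1740.8 T = 84119  ⇒  T ≈ 48.32 °C

T_f ≈ 48.3 °C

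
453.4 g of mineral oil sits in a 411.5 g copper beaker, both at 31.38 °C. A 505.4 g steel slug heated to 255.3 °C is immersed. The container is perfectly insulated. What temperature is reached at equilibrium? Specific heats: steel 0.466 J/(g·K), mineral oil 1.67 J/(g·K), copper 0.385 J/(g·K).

Net heat exchanged in the isolated system is zero:
505.4*0.466*(T − 255.3) + 453.4*1.67*(T − 31.38) + 411.5*0.385*(T − 31.38) = 0
(235.52 + 757.18 + 158.43) T = 235.52*255.3 + 757.18*31.38 + 158.43*31.38
T ≈ 77.19 °C

T_f ≈ 77.2 °C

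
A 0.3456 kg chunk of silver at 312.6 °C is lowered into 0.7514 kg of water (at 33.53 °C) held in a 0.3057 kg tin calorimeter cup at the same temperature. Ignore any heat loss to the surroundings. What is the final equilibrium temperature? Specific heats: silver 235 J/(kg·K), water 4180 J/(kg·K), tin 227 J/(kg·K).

Energy conservation, ΣQ = 0:
0.3456×235×(T − 312.6) + 0.7514×4180×(T − 33.53) + 0.3057×227×(T − 33.53) = 0
81.22(T − 312.6) + 3140.9(T − 33.53) + 69.39(T − 33.53) = 0
(81.22 + 3140.9 + 69.39) T = 81.22×312.6 + 3140.9×33.53 + 69.39×33.53
T = 133028 / 3291.5 = 40.4 °C

T_f ≈ 40.4 °C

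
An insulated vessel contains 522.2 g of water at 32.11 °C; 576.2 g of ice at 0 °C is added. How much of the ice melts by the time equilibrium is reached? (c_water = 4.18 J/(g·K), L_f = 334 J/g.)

m_melted ≈ 210 g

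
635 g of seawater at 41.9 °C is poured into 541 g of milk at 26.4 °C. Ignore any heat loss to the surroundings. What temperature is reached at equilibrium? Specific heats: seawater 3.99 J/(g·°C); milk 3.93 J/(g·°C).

Heat lost by the seawater equals heat gained by the milk:
635×3.99×(41.9 − T) = 541×3.93×(T − 26.4)
2533.7(41.9 − T) = 2126.1(T − 26.4)
4659.8 T = 162290  ⇒  T ≈ 34.83 °C

T_f ≈ 34.8 °C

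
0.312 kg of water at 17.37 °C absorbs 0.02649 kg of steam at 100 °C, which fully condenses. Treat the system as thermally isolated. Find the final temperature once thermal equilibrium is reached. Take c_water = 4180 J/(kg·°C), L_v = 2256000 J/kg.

Conservation of energy gives ΣQ = 0:
latent heat released on condensation: 0.02649·2256000 = 59761; condensate cools 100→T: 0.02649·4180·(T − 100) = 110.73(T − 100); original water: 1304.2(T − 17.37)
1414.9 T = 59761 + 11073 + 22653 = 93488
T ≈ 66.07 °C (< 100 °C, so full condensation is consistent).

T_f ≈ 66.1 °C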